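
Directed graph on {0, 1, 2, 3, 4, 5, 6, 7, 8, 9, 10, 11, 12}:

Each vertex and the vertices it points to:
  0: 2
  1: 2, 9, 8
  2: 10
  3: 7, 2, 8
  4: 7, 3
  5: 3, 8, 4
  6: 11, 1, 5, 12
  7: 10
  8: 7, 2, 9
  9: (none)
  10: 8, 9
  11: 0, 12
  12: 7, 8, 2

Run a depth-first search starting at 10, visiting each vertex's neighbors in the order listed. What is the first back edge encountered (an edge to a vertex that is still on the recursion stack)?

7→10

DFS from 10 (visiting each vertex's neighbors in the order listed); mark gray on enter, black on exit:
10 gray
  8 gray
    7 gray
      7→10: 10 is gray → back edge
First back edge: 7 → 10.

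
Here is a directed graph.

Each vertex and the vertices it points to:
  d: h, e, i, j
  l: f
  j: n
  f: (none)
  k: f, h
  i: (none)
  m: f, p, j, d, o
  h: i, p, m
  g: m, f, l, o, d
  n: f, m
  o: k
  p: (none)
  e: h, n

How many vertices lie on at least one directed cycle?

8

A vertex is on a directed cycle iff it belongs to a strongly connected component of size ≥ 2 (or has a self-loop).
The vertices on cycles are {d, e, h, j, k, m, n, o} — 8 in total.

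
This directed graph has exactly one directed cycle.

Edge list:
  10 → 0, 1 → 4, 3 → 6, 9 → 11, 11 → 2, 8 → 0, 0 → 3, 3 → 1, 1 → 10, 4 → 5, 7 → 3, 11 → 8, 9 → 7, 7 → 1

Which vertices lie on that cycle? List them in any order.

DFS with gray/black marking from 1:
1 gray
  10 gray
    0 gray
      3 gray
        6 gray
        6 black
        3→1: 1 is gray → back edge
Back edge closes the cycle 1 → 10 → 0 → 3 → 1; its vertices are {0, 1, 3, 10}.

0, 1, 3, 10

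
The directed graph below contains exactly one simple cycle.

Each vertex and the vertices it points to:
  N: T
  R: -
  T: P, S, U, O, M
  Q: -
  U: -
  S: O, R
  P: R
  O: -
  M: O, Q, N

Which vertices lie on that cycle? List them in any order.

M, N, T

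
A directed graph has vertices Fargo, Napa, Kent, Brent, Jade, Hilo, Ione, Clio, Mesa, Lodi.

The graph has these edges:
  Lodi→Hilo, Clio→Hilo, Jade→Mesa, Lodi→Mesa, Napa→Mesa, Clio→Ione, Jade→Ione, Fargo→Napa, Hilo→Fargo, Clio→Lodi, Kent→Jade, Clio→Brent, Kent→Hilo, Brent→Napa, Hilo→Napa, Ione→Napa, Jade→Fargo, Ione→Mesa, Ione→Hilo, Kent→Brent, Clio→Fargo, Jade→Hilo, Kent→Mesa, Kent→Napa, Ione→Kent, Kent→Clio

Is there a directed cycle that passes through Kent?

Kent is on a cycle iff Kent can reach itself via ≥1 edge.
Kent → Jade → Ione → Kent — yes.

Yes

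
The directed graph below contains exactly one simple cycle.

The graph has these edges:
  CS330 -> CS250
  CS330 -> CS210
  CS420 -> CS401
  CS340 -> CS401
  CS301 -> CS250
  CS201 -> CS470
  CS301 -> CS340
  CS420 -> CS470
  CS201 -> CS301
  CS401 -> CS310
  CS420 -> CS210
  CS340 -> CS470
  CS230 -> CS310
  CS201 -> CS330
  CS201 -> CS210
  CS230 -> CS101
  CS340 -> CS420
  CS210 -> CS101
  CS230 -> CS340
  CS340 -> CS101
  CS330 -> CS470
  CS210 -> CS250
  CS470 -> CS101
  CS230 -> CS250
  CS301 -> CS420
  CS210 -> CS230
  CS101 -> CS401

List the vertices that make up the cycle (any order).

CS210, CS230, CS340, CS420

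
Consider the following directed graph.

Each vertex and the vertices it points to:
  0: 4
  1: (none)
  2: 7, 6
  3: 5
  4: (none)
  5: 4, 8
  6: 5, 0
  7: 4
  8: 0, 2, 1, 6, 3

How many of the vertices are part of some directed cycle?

5

A vertex is on a directed cycle iff it belongs to a strongly connected component of size ≥ 2 (or has a self-loop).
The vertices on cycles are {2, 3, 5, 6, 8} — 5 in total.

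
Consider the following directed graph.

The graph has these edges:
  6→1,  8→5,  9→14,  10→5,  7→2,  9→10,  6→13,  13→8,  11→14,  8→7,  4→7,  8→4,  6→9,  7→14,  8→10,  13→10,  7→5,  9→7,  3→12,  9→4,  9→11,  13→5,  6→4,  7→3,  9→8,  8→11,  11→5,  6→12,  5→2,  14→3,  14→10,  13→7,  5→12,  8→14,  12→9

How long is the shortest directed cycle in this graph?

4

For each vertex v, BFS finds the shortest path from v back to v.
The shortest such closed walk is 9 → 8 → 5 → 12 → 9, length 4.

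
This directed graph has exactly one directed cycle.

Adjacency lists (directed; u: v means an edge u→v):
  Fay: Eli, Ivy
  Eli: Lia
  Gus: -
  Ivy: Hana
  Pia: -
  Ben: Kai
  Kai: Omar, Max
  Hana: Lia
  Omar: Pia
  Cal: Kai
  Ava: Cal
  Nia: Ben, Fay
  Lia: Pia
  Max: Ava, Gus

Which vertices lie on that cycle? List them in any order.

DFS with gray/black marking from Kai:
Kai gray
  Omar gray
    Pia gray
    Pia black
  Omar black
  Max gray
    Ava gray
      Cal gray
        Cal→Kai: Kai is gray → back edge
Back edge closes the cycle Kai → Max → Ava → Cal → Kai; its vertices are {Ava, Cal, Kai, Max}.

Ava, Cal, Kai, Max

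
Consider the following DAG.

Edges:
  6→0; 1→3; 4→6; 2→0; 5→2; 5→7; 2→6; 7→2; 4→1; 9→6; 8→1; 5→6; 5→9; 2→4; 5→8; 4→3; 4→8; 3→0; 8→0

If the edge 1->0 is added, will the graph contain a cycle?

No

Adding 1→0 creates a cycle iff 0 can already reach 1.
Explore from 0: no path reaches 1. The graph stays acyclic.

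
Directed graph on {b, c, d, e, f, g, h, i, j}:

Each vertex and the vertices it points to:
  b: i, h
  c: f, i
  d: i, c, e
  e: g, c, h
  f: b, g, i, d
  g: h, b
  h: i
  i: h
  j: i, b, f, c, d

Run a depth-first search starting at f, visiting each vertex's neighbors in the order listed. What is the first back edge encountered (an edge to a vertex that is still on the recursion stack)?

h→i

DFS from f (visiting each vertex's neighbors in the order listed); mark gray on enter, black on exit:
f gray
  b gray
    i gray
      h gray
        h→i: i is gray → back edge
First back edge: h → i.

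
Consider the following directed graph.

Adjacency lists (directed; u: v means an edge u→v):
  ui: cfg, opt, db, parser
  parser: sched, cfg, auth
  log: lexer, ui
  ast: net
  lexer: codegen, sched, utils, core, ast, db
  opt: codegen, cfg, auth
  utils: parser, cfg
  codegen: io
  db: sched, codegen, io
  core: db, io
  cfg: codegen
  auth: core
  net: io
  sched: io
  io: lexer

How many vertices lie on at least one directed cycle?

A vertex is on a directed cycle iff it belongs to a strongly connected component of size ≥ 2 (or has a self-loop).
The vertices on cycles are {db, io, ast, cfg, net, auth, core, lexer, sched, utils, parser, codegen} — 12 in total.

12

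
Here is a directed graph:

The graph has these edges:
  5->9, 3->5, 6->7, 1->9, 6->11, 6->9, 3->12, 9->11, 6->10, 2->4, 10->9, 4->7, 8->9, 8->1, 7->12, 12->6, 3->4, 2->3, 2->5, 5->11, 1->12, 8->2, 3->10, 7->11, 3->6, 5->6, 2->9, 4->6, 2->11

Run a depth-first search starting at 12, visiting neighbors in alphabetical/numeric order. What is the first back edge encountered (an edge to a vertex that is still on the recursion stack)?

7→12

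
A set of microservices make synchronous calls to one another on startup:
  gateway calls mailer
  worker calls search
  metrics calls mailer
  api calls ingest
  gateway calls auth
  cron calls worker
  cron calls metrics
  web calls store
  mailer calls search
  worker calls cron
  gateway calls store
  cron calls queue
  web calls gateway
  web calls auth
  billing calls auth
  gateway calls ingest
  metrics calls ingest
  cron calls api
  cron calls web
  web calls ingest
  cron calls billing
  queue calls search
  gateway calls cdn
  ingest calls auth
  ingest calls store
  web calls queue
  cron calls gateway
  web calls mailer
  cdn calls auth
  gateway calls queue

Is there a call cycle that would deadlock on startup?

DFS with white/gray/black marking, starting from gateway:
gateway gray
  store gray
  store black
  auth gray
  auth black
  mailer gray
    search gray
    search black
  mailer black
  queue gray
    queue→search: search black — skip
  queue black
  cdn gray
    cdn→auth: auth black — skip
  cdn black
  ingest gray
    ingest→auth: auth black — skip
    ingest→store: store black — skip
  ingest black
gateway black
worker gray
  worker→search: search black — skip
  cron gray
    cron→worker: worker is gray → back edge
Back edge found, so a cycle exists: worker → cron → worker.

Yes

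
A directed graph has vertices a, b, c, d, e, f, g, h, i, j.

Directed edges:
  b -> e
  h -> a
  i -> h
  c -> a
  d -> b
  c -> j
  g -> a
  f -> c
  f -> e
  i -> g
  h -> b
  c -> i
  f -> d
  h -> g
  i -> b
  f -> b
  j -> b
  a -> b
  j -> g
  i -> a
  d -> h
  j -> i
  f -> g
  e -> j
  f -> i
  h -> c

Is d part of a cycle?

No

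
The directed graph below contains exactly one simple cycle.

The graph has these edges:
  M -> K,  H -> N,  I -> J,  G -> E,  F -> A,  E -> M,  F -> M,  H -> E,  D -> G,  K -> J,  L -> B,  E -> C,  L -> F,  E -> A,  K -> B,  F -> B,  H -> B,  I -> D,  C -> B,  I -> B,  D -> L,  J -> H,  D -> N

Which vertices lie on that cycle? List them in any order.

E, H, J, K, M

DFS with gray/black marking from E:
E gray
  A gray
  A black
  C gray
    B gray
    B black
  C black
  M gray
    K gray
      J gray
        H gray
          H→E: E is gray → back edge
Back edge closes the cycle E → M → K → J → H → E; its vertices are {E, H, J, K, M}.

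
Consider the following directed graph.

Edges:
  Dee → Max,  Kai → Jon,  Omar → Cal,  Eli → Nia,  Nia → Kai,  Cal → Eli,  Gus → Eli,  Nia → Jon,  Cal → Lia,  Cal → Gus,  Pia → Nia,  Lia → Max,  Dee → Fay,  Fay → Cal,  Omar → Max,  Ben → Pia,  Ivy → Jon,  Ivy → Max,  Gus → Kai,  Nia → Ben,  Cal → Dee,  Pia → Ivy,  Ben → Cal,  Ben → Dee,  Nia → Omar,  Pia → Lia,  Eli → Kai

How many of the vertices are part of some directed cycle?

A vertex is on a directed cycle iff it belongs to a strongly connected component of size ≥ 2 (or has a self-loop).
The vertices on cycles are {Ben, Cal, Dee, Eli, Fay, Gus, Nia, Pia, Omar} — 9 in total.

9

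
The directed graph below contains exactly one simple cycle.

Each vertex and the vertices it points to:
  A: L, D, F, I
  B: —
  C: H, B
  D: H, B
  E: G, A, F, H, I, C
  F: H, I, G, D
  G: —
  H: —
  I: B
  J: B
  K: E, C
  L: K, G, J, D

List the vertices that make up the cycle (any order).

DFS with gray/black marking from K:
K gray
  E gray
    G gray
    G black
    A gray
      L gray
        L→K: K is gray → back edge
Back edge closes the cycle K → E → A → L → K; its vertices are {A, E, K, L}.

A, E, K, L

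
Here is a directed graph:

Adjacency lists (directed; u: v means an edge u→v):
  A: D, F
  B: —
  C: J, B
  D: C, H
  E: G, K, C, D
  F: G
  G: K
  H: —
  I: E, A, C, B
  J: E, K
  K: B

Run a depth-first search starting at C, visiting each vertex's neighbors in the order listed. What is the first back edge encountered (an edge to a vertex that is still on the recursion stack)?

E→C

DFS from C (visiting each vertex's neighbors in the order listed); mark gray on enter, black on exit:
C gray
  J gray
    E gray
      G gray
        K gray
          B gray
          B black
        K black
      G black
      E→K: K black — skip
      E→C: C is gray → back edge
First back edge: E → C.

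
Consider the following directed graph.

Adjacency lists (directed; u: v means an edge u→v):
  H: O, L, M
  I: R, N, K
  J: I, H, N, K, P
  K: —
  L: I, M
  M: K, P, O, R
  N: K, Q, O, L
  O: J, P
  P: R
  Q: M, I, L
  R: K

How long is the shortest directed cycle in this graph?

3

For each vertex v, BFS finds the shortest path from v back to v.
The shortest such closed walk is O → J → N → O, length 3.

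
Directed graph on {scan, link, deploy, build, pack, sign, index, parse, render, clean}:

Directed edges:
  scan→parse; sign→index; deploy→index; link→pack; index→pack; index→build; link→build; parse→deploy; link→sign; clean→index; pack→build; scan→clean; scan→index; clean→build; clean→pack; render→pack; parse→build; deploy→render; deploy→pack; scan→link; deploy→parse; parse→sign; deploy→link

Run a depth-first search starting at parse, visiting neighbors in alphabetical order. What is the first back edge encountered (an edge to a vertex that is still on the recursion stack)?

DFS from parse (visiting neighbors in alphabetical order); mark gray on enter, black on exit:
parse gray
  build gray
  build black
  deploy gray
    index gray
      index→build: build black — skip
      pack gray
        pack→build: build black — skip
      pack black
    index black
    link gray
      link→build: build black — skip
      link→pack: pack black — skip
      sign gray
        sign→index: index black — skip
      sign black
    link black
    deploy→pack: pack black — skip
    deploy→parse: parse is gray → back edge
First back edge: deploy → parse.

deploy->parse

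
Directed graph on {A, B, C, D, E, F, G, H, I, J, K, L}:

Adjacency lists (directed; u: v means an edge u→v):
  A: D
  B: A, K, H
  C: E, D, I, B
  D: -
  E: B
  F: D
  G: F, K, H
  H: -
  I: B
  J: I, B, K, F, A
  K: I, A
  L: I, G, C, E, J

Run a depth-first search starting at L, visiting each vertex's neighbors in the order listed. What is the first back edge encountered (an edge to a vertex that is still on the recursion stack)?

K→I

DFS from L (visiting each vertex's neighbors in the order listed); mark gray on enter, black on exit:
L gray
  I gray
    B gray
      A gray
        D gray
        D black
      A black
      K gray
        K→I: I is gray → back edge
First back edge: K → I.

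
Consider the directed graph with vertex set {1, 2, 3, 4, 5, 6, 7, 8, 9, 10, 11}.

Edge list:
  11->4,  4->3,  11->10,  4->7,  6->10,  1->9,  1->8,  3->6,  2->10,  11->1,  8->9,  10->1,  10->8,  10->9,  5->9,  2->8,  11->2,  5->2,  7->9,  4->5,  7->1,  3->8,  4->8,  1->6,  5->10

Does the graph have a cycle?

Yes

DFS with white/gray/black marking, starting from 11:
11 gray
  1 gray
    9 gray
    9 black
    8 gray
      8→9: 9 black — skip
    8 black
    6 gray
      10 gray
        10→1: 1 is gray → back edge
Back edge found, so a cycle exists: 1 → 6 → 10 → 1.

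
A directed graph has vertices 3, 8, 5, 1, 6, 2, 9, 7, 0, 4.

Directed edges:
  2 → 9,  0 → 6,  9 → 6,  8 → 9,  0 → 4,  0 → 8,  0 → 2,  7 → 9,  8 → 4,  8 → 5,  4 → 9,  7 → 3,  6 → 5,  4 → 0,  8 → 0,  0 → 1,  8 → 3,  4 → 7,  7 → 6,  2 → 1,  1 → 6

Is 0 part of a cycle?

Yes

0 is on a cycle iff 0 can reach itself via ≥1 edge.
0 → 4 → 0 — yes.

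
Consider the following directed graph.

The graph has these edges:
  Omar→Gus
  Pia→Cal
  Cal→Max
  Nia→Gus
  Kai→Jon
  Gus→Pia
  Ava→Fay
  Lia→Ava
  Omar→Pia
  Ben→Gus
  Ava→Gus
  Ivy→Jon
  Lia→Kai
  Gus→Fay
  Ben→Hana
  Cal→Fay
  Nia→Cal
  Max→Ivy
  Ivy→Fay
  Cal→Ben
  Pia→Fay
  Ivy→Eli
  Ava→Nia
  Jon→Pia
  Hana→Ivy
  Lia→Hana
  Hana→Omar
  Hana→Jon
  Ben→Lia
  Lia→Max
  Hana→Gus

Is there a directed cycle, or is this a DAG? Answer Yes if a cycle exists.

Yes

DFS with white/gray/black marking, starting from Lia:
Lia gray
  Ava gray
    Fay gray
    Fay black
    Gus gray
      Gus→Fay: Fay black — skip
      Pia gray
        Pia→Fay: Fay black — skip
        Cal gray
          Ben gray
            Ben→Lia: Lia is gray → back edge
Back edge found, so a cycle exists: Lia → Ava → Gus → Pia → Cal → Ben → Lia.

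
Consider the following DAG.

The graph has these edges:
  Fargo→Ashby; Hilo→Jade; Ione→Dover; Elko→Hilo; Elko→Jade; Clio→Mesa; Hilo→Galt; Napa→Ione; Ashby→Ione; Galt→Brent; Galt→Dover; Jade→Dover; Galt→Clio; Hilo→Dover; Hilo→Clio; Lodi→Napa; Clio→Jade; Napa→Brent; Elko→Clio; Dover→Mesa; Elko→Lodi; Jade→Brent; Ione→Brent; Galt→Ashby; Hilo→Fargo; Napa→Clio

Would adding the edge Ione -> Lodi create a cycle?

Adding Ione→Lodi creates a cycle iff Lodi can already reach Ione.
Path from Lodi: Lodi → Napa → Ione.
So Lodi → … → Ione → Lodi is a cycle.

Yes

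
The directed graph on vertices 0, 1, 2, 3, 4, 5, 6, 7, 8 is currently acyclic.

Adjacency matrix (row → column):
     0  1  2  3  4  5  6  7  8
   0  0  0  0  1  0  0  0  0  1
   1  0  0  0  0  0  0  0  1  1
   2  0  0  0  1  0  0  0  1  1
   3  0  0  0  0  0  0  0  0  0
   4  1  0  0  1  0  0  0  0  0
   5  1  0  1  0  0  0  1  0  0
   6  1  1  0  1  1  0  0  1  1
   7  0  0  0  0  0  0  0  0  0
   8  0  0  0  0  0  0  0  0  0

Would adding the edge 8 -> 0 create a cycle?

Yes

Adding 8→0 creates a cycle iff 0 can already reach 8.
Path from 0: 0 → 8.
So 0 → … → 8 → 0 is a cycle.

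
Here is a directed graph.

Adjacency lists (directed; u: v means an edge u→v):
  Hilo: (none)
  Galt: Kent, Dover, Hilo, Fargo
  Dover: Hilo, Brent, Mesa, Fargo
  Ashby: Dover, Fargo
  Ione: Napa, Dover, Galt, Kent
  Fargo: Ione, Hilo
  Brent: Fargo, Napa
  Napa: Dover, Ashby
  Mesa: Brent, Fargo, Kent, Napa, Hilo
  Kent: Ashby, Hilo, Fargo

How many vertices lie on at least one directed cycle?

9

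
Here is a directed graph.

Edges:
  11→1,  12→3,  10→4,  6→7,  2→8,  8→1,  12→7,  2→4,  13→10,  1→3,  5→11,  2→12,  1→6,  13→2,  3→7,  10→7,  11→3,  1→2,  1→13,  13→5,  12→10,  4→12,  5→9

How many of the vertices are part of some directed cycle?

A vertex is on a directed cycle iff it belongs to a strongly connected component of size ≥ 2 (or has a self-loop).
The vertices on cycles are {1, 2, 4, 5, 8, 10, 11, 12, 13} — 9 in total.

9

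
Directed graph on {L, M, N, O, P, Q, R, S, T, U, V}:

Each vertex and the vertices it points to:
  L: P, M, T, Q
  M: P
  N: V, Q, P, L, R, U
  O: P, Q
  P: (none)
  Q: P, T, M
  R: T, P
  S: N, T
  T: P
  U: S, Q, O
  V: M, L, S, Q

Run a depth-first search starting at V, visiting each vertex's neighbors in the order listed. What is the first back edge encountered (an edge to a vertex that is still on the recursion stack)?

DFS from V (visiting each vertex's neighbors in the order listed); mark gray on enter, black on exit:
V gray
  M gray
    P gray
    P black
  M black
  L gray
    L→P: P black — skip
    L→M: M black — skip
    T gray
      T→P: P black — skip
    T black
    Q gray
      Q→P: P black — skip
      Q→T: T black — skip
      Q→M: M black — skip
    Q black
  L black
  S gray
    N gray
      N→V: V is gray → back edge
First back edge: N → V.

N->V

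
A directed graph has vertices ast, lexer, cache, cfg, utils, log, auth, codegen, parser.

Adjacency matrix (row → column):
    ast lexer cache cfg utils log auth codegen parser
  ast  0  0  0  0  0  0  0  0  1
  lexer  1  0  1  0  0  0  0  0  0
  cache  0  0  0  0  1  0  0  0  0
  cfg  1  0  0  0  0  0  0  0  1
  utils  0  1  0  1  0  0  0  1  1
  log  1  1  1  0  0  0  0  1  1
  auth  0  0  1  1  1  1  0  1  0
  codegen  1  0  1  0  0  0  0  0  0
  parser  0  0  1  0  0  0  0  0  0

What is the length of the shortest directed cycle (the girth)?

3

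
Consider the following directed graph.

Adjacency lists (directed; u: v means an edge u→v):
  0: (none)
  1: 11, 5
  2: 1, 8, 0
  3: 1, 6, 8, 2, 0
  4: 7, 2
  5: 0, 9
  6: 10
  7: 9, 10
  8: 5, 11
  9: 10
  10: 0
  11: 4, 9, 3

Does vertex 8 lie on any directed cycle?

Yes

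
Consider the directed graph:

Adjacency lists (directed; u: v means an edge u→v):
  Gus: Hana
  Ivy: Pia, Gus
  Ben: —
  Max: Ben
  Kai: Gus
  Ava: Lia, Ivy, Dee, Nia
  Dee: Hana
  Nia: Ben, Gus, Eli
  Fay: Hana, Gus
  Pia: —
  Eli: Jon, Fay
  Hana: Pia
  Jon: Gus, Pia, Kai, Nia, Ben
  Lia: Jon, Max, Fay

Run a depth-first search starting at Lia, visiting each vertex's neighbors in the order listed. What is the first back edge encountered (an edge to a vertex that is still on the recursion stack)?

Eli->Jon

DFS from Lia (visiting each vertex's neighbors in the order listed); mark gray on enter, black on exit:
Lia gray
  Jon gray
    Gus gray
      Hana gray
        Pia gray
        Pia black
      Hana black
    Gus black
    Jon→Pia: Pia black — skip
    Kai gray
      Kai→Gus: Gus black — skip
    Kai black
    Nia gray
      Ben gray
      Ben black
      Nia→Gus: Gus black — skip
      Eli gray
        Eli→Jon: Jon is gray → back edge
First back edge: Eli → Jon.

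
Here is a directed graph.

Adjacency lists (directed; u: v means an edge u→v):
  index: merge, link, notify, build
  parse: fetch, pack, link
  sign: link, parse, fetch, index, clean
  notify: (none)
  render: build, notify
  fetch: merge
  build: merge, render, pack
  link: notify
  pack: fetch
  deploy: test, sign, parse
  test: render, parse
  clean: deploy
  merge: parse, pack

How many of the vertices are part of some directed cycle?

A vertex is on a directed cycle iff it belongs to a strongly connected component of size ≥ 2 (or has a self-loop).
The vertices on cycles are {pack, sign, build, clean, fetch, merge, parse, deploy, render} — 9 in total.

9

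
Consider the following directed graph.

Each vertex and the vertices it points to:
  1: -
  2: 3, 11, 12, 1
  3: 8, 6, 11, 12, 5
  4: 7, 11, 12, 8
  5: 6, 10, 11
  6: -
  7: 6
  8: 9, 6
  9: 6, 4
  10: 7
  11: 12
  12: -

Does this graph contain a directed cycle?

Yes

DFS with white/gray/black marking, starting from 10:
10 gray
  7 gray
    6 gray
    6 black
  7 black
10 black
1 gray
1 black
2 gray
  3 gray
    8 gray
      9 gray
        9→6: 6 black — skip
        4 gray
          4→7: 7 black — skip
          11 gray
            12 gray
            12 black
          11 black
          4→12: 12 black — skip
          4→8: 8 is gray → back edge
Back edge found, so a cycle exists: 8 → 9 → 4 → 8.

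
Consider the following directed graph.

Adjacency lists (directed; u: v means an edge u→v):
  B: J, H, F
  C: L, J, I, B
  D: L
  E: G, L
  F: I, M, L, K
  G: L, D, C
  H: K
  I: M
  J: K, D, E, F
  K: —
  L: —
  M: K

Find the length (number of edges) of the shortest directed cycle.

4

For each vertex v, BFS finds the shortest path from v back to v.
The shortest such closed walk is C → J → E → G → C, length 4.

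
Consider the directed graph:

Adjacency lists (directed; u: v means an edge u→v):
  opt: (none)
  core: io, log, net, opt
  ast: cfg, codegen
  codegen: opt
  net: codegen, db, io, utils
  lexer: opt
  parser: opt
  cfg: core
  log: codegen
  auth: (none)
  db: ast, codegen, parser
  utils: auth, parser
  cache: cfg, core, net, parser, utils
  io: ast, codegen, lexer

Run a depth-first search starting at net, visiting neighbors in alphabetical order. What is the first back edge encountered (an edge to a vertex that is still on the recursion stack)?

io->ast

DFS from net (visiting neighbors in alphabetical order); mark gray on enter, black on exit:
net gray
  codegen gray
    opt gray
    opt black
  codegen black
  db gray
    ast gray
      cfg gray
        core gray
          io gray
            io→ast: ast is gray → back edge
First back edge: io → ast.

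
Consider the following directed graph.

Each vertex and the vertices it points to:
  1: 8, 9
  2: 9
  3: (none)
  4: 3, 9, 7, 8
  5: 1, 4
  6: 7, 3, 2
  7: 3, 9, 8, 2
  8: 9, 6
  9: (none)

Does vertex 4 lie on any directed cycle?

4 lies on a cycle iff there is a path from 4 back to itself.
Exploring from 4, it never reaches itself; equivalently, its strongly connected component is a singleton.

No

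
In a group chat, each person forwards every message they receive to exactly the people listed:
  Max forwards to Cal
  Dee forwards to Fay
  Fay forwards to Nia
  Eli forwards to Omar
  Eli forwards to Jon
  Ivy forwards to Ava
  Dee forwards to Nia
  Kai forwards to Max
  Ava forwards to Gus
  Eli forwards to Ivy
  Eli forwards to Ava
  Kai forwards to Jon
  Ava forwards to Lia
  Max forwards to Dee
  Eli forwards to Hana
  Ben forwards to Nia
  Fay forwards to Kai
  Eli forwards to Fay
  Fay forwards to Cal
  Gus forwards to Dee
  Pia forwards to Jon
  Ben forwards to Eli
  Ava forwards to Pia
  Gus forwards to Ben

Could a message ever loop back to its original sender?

Yes

DFS with white/gray/black marking, starting from Jon:
Jon gray
Jon black
Eli gray
  Hana gray
  Hana black
  Omar gray
  Omar black
  Eli→Jon: Jon black — skip
  Fay gray
    Cal gray
    Cal black
    Nia gray
    Nia black
    Kai gray
      Max gray
        Max→Cal: Cal black — skip
        Dee gray
          Dee→Nia: Nia black — skip
          Dee→Fay: Fay is gray → back edge
Back edge found, so a cycle exists: Fay → Kai → Max → Dee → Fay.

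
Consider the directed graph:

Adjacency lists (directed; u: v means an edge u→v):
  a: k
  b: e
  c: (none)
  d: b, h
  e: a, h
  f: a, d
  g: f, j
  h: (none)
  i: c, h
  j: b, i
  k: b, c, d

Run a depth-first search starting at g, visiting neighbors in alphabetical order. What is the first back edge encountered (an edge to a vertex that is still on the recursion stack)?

DFS from g (visiting neighbors in alphabetical order); mark gray on enter, black on exit:
g gray
  f gray
    a gray
      k gray
        b gray
          e gray
            e→a: a is gray → back edge
First back edge: e → a.

e→a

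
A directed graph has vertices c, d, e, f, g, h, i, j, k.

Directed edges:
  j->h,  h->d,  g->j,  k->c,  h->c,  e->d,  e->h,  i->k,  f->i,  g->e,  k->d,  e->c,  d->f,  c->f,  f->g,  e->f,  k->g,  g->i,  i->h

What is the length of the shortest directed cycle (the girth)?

3

For each vertex v, BFS finds the shortest path from v back to v.
The shortest such closed walk is k → g → i → k, length 3.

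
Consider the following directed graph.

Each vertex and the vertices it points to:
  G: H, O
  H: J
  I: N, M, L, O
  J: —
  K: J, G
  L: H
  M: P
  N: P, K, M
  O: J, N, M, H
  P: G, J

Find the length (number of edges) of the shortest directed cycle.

For each vertex v, BFS finds the shortest path from v back to v.
The shortest such closed walk is N → K → G → O → N, length 4.

4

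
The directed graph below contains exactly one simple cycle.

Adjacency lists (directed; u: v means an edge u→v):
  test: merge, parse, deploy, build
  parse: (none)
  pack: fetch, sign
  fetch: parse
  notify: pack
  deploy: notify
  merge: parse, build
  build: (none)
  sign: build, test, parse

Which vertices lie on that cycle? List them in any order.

DFS with gray/black marking from notify:
notify gray
  pack gray
    fetch gray
      parse gray
      parse black
    fetch black
    sign gray
      build gray
      build black
      test gray
        merge gray
          merge→parse: parse black — skip
          merge→build: build black — skip
        merge black
        test→parse: parse black — skip
        deploy gray
          deploy→notify: notify is gray → back edge
Back edge closes the cycle notify → pack → sign → test → deploy → notify; its vertices are {pack, sign, test, deploy, notify}.

pack, sign, test, deploy, notify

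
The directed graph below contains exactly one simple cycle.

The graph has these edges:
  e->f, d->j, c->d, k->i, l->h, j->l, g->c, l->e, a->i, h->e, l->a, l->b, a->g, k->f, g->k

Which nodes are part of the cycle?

a, c, d, g, j, l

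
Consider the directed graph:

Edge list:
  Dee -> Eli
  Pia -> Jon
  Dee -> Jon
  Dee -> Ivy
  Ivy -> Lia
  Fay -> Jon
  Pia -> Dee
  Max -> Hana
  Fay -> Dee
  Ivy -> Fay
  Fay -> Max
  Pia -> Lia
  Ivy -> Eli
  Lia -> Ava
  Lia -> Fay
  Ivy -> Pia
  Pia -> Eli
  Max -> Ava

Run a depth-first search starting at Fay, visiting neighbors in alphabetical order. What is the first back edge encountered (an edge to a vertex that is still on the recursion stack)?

DFS from Fay (visiting neighbors in alphabetical order); mark gray on enter, black on exit:
Fay gray
  Dee gray
    Eli gray
    Eli black
    Ivy gray
      Ivy→Eli: Eli black — skip
      Ivy→Fay: Fay is gray → back edge
First back edge: Ivy → Fay.

Ivy→Fay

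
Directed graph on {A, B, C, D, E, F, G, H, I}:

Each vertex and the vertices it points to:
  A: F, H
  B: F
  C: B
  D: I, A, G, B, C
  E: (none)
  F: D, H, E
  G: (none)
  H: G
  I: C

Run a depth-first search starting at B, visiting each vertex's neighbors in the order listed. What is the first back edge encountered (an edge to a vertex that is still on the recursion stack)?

C->B

DFS from B (visiting each vertex's neighbors in the order listed); mark gray on enter, black on exit:
B gray
  F gray
    D gray
      I gray
        C gray
          C→B: B is gray → back edge
First back edge: C → B.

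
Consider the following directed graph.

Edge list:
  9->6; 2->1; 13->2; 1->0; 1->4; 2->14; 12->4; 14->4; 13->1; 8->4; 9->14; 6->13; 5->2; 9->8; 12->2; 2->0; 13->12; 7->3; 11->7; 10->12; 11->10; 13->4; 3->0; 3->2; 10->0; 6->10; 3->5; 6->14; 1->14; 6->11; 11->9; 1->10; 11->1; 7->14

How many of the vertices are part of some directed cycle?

A vertex is on a directed cycle iff it belongs to a strongly connected component of size ≥ 2 (or has a self-loop).
The vertices on cycles are {1, 2, 6, 9, 10, 11, 12} — 7 in total.

7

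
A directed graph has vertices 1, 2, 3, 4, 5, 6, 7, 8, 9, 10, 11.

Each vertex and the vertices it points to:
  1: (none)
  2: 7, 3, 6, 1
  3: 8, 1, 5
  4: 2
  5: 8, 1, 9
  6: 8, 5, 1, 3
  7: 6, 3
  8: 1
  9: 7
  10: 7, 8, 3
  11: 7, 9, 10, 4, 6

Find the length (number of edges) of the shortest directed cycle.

4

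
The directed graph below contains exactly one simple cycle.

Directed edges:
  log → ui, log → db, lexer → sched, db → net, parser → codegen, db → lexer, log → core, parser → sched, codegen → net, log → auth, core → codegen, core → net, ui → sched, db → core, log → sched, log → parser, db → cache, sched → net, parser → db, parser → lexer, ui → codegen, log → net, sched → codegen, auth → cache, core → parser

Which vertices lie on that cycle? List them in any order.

db, core, parser

DFS with gray/black marking from core:
core gray
  net gray
  net black
  codegen gray
    codegen→net: net black — skip
  codegen black
  parser gray
    parser→codegen: codegen black — skip
    sched gray
      sched→net: net black — skip
      sched→codegen: codegen black — skip
    sched black
    lexer gray
      lexer→sched: sched black — skip
    lexer black
    db gray
      db→lexer: lexer black — skip
      db→net: net black — skip
      db→core: core is gray → back edge
Back edge closes the cycle core → parser → db → core; its vertices are {db, core, parser}.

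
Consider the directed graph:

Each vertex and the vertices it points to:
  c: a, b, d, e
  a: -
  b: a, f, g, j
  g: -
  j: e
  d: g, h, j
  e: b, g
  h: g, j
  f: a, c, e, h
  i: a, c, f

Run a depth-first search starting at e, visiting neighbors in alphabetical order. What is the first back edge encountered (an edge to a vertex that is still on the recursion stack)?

DFS from e (visiting neighbors in alphabetical order); mark gray on enter, black on exit:
e gray
  b gray
    a gray
    a black
    f gray
      f→a: a black — skip
      c gray
        c→a: a black — skip
        c→b: b is gray → back edge
First back edge: c → b.

c→b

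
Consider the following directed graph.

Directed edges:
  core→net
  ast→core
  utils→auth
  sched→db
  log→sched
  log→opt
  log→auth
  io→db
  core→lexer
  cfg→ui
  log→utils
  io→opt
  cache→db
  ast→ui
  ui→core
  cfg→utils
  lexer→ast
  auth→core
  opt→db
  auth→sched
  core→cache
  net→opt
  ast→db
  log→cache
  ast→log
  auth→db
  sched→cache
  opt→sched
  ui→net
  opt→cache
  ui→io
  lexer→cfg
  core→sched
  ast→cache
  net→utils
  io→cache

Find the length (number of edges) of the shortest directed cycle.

3

For each vertex v, BFS finds the shortest path from v back to v.
The shortest such closed walk is lexer → ast → core → lexer, length 3.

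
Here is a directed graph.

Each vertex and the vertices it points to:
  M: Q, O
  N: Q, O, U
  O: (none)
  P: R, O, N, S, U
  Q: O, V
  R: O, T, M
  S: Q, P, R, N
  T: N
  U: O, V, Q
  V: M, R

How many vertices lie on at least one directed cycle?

A vertex is on a directed cycle iff it belongs to a strongly connected component of size ≥ 2 (or has a self-loop).
The vertices on cycles are {M, N, P, Q, R, S, T, U, V} — 9 in total.

9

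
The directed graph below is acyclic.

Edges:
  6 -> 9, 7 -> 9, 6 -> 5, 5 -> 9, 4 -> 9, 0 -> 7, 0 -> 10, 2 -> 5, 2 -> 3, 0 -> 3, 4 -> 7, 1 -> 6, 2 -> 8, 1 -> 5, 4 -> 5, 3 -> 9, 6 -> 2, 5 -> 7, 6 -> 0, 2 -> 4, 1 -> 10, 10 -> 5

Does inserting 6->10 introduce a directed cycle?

No

Adding 6→10 creates a cycle iff 10 can already reach 6.
Explore from 10: no path reaches 6. The graph stays acyclic.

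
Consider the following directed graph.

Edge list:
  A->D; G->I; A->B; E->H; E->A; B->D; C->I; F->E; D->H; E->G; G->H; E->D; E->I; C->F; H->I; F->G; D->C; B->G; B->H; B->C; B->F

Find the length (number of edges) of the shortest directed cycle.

4

For each vertex v, BFS finds the shortest path from v back to v.
The shortest such closed walk is B → F → E → A → B, length 4.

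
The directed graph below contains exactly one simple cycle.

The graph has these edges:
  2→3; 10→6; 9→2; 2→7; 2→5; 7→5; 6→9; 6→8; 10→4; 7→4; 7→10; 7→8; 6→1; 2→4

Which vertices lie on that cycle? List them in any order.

DFS with gray/black marking from 6:
6 gray
  8 gray
  8 black
  1 gray
  1 black
  9 gray
    2 gray
      7 gray
        10 gray
          10→6: 6 is gray → back edge
Back edge closes the cycle 6 → 9 → 2 → 7 → 10 → 6; its vertices are {2, 6, 7, 9, 10}.

2, 6, 7, 9, 10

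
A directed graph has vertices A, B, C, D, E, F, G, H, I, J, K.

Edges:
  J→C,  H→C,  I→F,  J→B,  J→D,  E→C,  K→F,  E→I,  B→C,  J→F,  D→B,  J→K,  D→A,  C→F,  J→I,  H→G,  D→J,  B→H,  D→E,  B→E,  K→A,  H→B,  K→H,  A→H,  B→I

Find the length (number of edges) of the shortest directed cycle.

For each vertex v, BFS finds the shortest path from v back to v.
The shortest such closed walk is J → D → J, length 2.

2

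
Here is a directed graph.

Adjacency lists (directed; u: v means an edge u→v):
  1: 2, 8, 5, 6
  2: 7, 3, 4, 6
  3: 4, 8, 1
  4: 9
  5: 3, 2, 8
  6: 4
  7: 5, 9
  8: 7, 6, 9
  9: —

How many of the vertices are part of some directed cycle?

A vertex is on a directed cycle iff it belongs to a strongly connected component of size ≥ 2 (or has a self-loop).
The vertices on cycles are {1, 2, 3, 5, 7, 8} — 6 in total.

6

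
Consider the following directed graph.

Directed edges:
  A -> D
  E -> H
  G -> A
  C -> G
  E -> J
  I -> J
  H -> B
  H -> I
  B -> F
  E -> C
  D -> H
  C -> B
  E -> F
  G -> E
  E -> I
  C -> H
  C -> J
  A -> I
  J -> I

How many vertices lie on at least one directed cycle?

5

A vertex is on a directed cycle iff it belongs to a strongly connected component of size ≥ 2 (or has a self-loop).
The vertices on cycles are {C, E, G, I, J} — 5 in total.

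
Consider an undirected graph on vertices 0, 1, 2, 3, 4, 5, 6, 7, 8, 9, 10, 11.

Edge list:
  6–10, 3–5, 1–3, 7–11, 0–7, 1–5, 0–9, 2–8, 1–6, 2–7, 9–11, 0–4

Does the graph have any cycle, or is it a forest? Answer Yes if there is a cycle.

Yes

DFS, tracking each vertex's parent; an edge to a visited non-parent vertex closes a cycle.
Start from 10:
visit 10 (parent –)
  visit 6 (parent 10)
    visit 1 (parent 6)
      visit 5 (parent 1)
        5–1: parent, skip
        visit 3 (parent 5)
          3–5: parent, skip
          3–1: 1 visited and ≠ parent → cycle
Cycle: 1 – 5 – 3 – 1.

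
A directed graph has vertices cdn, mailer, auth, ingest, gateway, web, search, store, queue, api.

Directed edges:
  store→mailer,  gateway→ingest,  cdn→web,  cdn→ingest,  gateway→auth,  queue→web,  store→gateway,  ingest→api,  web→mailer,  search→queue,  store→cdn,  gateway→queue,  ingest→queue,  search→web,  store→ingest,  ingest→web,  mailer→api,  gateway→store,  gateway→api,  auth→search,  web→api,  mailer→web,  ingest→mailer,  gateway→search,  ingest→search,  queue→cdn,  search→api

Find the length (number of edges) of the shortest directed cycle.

For each vertex v, BFS finds the shortest path from v back to v.
The shortest such closed walk is store → gateway → store, length 2.

2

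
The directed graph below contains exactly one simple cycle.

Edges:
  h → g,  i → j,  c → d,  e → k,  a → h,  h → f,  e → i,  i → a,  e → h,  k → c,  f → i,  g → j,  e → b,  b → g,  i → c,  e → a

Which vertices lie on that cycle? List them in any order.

a, f, h, i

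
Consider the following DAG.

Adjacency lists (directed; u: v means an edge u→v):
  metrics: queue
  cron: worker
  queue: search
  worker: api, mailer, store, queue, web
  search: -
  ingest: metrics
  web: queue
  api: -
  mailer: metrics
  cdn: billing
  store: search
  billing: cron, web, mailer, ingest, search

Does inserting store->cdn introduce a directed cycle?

Yes

Adding store→cdn creates a cycle iff cdn can already reach store.
Path from cdn: cdn → billing → cron → worker → store.
So cdn → … → store → cdn is a cycle.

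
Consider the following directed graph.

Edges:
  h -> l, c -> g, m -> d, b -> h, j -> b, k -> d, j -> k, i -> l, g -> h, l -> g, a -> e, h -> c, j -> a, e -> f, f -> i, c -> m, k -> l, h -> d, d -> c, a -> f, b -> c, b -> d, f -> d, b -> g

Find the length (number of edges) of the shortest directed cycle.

3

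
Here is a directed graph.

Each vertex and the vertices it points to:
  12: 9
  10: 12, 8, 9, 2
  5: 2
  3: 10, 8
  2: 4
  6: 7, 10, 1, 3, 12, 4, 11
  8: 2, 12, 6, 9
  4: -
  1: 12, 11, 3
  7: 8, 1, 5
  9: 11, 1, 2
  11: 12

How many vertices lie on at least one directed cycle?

A vertex is on a directed cycle iff it belongs to a strongly connected component of size ≥ 2 (or has a self-loop).
The vertices on cycles are {1, 3, 6, 7, 8, 9, 10, 11, 12} — 9 in total.

9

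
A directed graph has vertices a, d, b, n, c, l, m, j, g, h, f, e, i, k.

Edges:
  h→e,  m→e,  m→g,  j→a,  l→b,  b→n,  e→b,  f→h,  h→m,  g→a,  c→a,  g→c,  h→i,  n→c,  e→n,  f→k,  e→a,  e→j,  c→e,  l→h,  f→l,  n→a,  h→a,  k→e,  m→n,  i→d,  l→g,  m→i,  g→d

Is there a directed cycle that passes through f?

No

f lies on a cycle iff there is a path from f back to itself.
Exploring from f, it never reaches itself; equivalently, its strongly connected component is a singleton.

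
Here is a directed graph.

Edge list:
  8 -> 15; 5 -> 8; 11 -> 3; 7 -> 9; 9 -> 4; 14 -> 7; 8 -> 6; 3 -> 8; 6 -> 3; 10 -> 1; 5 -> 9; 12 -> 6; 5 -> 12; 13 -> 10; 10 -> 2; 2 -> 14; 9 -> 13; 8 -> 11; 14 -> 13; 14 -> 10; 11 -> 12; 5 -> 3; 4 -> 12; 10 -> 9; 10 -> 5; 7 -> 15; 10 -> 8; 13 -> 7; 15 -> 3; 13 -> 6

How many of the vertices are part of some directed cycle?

13

A vertex is on a directed cycle iff it belongs to a strongly connected component of size ≥ 2 (or has a self-loop).
The vertices on cycles are {2, 3, 5, 6, 7, 8, 9, 10, 11, 12, 13, 14, 15} — 13 in total.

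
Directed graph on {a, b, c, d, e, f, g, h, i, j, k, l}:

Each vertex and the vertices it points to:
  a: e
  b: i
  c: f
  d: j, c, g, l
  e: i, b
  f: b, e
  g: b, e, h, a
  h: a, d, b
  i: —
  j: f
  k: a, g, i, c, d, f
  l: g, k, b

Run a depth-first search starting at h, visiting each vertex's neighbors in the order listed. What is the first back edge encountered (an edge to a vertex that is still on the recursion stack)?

g→h

DFS from h (visiting each vertex's neighbors in the order listed); mark gray on enter, black on exit:
h gray
  a gray
    e gray
      i gray
      i black
      b gray
        b→i: i black — skip
      b black
    e black
  a black
  d gray
    j gray
      f gray
        f→b: b black — skip
        f→e: e black — skip
      f black
    j black
    c gray
      c→f: f black — skip
    c black
    g gray
      g→b: b black — skip
      g→e: e black — skip
      g→h: h is gray → back edge
First back edge: g → h.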